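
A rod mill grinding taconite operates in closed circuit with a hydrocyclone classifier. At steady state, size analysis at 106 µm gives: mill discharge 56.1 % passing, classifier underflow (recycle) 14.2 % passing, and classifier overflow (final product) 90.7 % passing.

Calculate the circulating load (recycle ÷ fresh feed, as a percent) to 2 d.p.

CL = 82.58 %

Let r = R/F. Size balance at 106 µm:
(1+r)·d = r·u + o ⇒ r = (o−d)/(d−u)
r = (90.7 − 56.1)/(56.1 − 14.2) = 34.6/41.9 = 0.8258
CL = 100·r = 82.58 %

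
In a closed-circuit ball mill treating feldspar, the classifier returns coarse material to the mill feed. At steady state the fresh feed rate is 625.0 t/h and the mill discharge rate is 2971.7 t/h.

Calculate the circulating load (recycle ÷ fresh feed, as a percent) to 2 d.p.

CL = 375.47 %

Discharge = new feed + return, hence
R = M − F = 2971.7 − 625.0 = 2346.7 t/h
CL = 100·R/F = 100·2346.7/625.0 = 375.47 %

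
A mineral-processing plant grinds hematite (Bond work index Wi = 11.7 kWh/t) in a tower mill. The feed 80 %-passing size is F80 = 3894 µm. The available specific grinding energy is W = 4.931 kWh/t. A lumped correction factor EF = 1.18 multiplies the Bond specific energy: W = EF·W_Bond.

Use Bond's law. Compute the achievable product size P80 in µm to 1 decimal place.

P80 = 373.5 µm

Bond: W = 10·Wi·(1/√P80 − 1/√F80)
W_Bond = W / EF = 4.931 / 1.18 = 4.1788 kWh/t
1/√P80 = 1/√F80 + W_Bond/(10·Wi)
  = 4.1788/(10·11.7) + 1/√3894 = 0.035716 + 0.016025 = 0.051742
P80 = (1/0.051742)² = 19.3268² = 373.53 µm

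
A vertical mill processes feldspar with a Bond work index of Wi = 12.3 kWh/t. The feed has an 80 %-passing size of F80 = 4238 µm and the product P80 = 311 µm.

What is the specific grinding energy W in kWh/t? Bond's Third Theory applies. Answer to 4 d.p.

W_Bond = 10·Wi·(1/√P₈₀ − 1/√F₈₀)
1/√311 = 0.056705;  1/√4238 = 0.015361
W = 10·12.3·(0.056705 − 0.015361) = 5.0853 kWh/t

W = 5.0853 kWh/t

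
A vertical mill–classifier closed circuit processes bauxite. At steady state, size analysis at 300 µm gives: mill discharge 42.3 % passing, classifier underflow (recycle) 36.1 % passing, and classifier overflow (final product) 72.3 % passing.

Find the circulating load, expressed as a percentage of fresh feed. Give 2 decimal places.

Mass balance on the −300 µm fraction:
(1+r)·d = r·u + o ⇒ r = (o−d)/(d−u)
r = (72.3 − 42.3)/(42.3 − 36.1) = 30.0/6.2 = 4.8387
CL = 100·r = 483.87 %

CL = 483.87 %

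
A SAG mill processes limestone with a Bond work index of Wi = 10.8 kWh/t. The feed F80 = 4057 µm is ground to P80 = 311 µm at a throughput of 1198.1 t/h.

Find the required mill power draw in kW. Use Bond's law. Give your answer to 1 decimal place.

Bond:  W = 10 Wi (1/√P − 1/√F)
W = 10·10.8·(1/√311 − 1/√4057) = 10·10.8·(0.041005) = 4.4285 kWh/t
P = W·T = 4.4285·1198.1 = 5305.8 kW

P = 5305.8 kW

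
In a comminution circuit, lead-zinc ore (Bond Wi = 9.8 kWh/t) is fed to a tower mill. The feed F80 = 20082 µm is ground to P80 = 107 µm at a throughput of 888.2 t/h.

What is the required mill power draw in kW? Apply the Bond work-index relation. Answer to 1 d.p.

W_Bond = 10·Wi·(1/√P₈₀ − 1/√F₈₀)
W = 10·9.8·(1/√107 − 1/√20082) = 10·9.8·(0.089617) = 8.7825 kWh/t
P_mill = W·ṁ = 8.7825·888.2 = 7800.6 kW

P = 7800.6 kW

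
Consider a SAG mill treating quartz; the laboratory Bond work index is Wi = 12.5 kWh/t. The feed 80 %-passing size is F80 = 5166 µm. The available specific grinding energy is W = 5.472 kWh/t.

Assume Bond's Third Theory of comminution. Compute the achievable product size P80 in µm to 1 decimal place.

W = 10 Wi (P80^-0.5 − F80^-0.5)
⇒ 1/√P80 = W/(10 Wi) + 1/√F80
  = 5.4720/(10·12.5) + 1/√5166 = 0.043776 + 0.013913 = 0.057689
P80 = (1/0.057689)² = 17.3343² = 300.48 µm

P80 = 300.5 µm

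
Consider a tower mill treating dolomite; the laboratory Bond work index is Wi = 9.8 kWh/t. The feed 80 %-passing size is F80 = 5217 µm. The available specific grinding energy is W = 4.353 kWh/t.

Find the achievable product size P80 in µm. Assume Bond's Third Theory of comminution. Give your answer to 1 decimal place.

Bond:  W = 10 Wi (1/√P − 1/√F)
P80^(−½) = W/(10 Wi) + F80^(−½)
  = 4.3530/(10·9.8) + 1/√5217 = 0.044418 + 0.013845 = 0.058263
P80 = (1/0.058263)² = 17.1635² = 294.58 µm

P80 = 294.6 µm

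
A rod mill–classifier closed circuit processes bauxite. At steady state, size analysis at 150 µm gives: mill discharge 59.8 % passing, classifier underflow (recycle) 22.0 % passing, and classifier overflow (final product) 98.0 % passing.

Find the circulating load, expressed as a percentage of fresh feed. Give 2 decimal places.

Balance %-passing 150 µm (r = R/F):
d + r·d = r·u + o → r(d−u) = o−d
r = (98.0 − 59.8)/(59.8 − 22.0) = 38.2/37.8 = 1.0106
CL = 100·r = 101.06 %

CL = 101.06 %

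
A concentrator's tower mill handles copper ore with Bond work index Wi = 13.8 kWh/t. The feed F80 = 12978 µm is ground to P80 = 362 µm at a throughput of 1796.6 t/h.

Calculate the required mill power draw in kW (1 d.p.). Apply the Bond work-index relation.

W = 10 Wi / √P80 − 10 Wi / √F80
W = 10·13.8·(1/√362 − 1/√12978) = 10·13.8·(0.043781) = 6.0418 kWh/t
Power = W × throughput = 6.0418 kWh/t × 1796.6 t/h = 10854.6 kW

P = 10854.6 kW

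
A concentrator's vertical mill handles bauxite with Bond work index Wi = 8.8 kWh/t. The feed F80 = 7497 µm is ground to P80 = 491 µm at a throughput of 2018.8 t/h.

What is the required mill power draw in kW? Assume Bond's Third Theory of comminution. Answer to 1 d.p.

W_Bond = 10·Wi·(1/√P₈₀ − 1/√F₈₀)
W = 10·8.8·(1/√491 − 1/√7497) = 10·8.8·(0.033580) = 2.9550 kWh/t
Mill draw = 2.9550 × 2018.8 = 5965.6 kW

P = 5965.6 kW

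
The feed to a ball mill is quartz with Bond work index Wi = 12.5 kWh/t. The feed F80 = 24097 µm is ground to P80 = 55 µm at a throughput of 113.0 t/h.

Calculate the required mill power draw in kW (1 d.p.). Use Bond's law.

P = 1813.6 kW

W = 10 Wi (1/√P80 − 1/√F80)  [Bond]
W = 10·12.5·(1/√55 − 1/√24097) = 10·12.5·(0.128398) = 16.0498 kWh/t
Mill draw = 16.0498 × 113.0 = 1813.6 kW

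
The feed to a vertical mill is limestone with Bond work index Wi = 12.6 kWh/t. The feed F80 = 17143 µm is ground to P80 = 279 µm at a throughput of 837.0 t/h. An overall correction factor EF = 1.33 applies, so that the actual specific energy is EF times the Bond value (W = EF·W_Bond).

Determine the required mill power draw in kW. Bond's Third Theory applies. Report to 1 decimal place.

W = 10 Wi (1/√P80 − 1/√F80)  [Bond]
W = 10·12.6·(1/√279 − 1/√17143) = 10·12.6·(0.052231) = 6.5811 kWh/t
W_actual = 1.33 × 6.5811 = 8.7528 kWh/t
P_mill = W·ṁ = 8.7528·837.0 = 7326.1 kW

P = 7326.1 kW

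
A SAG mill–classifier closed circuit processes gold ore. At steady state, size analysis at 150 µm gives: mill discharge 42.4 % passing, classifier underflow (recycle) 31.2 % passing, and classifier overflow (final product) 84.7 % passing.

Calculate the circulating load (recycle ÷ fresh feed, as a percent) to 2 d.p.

CL = 377.68 %

Classifier node, passing 150 µm:
r = (o − d)/(d − u)
r = (84.7 − 42.4)/(42.4 − 31.2) = 42.3/11.2 = 3.7768
CL = 100·r = 377.68 %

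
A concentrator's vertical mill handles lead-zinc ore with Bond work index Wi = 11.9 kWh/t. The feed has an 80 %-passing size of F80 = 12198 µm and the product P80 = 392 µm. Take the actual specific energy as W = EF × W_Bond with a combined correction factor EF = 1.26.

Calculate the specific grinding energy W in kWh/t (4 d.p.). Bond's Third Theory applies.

W = 6.2155 kWh/t

W = 10·Wi·[P80^(−½) − F80^(−½)]
1/√392 = 0.050508;  1/√12198 = 0.009054
W = 10·11.9·(0.050508 − 0.009054) = 4.9329 kWh/t
W_actual = 1.26 × 4.9329 = 6.2155 kWh/t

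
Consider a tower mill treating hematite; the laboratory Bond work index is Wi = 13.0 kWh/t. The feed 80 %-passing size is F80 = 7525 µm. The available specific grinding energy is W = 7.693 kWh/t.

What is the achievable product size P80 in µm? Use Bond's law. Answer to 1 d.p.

W = 10 Wi (P80^-0.5 − F80^-0.5)
⇒ 1/√P80 = W/(10 Wi) + 1/√F80
  = 7.6930/(10·13.0) + 1/√7525 = 0.059177 + 0.011528 = 0.070705
P80 = (1/0.070705)² = 14.1433² = 200.03 µm

P80 = 200.0 µm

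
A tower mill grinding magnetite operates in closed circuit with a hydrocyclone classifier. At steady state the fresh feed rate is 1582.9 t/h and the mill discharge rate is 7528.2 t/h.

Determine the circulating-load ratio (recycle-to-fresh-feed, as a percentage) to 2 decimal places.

M = F + R at steady state, so:
R = M − F = 7528.2 − 1582.9 = 5945.3 t/h
CL = 100·R/F = 100·5945.3/1582.9 = 375.60 %

CL = 375.60 %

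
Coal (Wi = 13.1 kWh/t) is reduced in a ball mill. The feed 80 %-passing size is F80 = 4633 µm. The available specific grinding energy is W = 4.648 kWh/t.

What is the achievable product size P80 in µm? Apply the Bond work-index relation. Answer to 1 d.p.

P80 = 397.3 µm

W = 10 Wi (1/√P80 − 1/√F80)  [Bond]
1/√P80 = 1/√F80 + W/(10·Wi)
  = 4.6480/(10·13.1) + 1/√4633 = 0.035481 + 0.014692 = 0.050173
P80 = (1/0.050173)² = 19.9312² = 397.25 µm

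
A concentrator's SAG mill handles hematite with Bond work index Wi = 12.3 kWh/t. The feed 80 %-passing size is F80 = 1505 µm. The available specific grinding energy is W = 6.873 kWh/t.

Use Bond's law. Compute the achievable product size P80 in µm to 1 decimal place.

W = 10·Wi·[P80^(−½) − F80^(−½)]
P80^(−½) = W/(10 Wi) + F80^(−½)
  = 6.8730/(10·12.3) + 1/√1505 = 0.055878 + 0.025777 = 0.081655
P80 = (1/0.081655)² = 12.2466² = 149.98 µm

P80 = 150.0 µm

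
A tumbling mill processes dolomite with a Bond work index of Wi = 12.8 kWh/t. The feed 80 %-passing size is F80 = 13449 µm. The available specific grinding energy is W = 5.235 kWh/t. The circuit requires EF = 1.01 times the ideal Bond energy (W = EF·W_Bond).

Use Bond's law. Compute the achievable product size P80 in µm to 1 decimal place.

P80 = 414.5 µm

Bond: W = 10·Wi·(1/√P80 − 1/√F80)
W_Bond = W / EF = 5.235 / 1.01 = 5.1832 kWh/t
1/√P80 = 1/√F80 + W_Bond/(10·Wi)
  = 5.1832/(10·12.8) + 1/√13449 = 0.040494 + 0.008623 = 0.049116
P80 = (1/0.049116)² = 20.3598² = 414.52 µm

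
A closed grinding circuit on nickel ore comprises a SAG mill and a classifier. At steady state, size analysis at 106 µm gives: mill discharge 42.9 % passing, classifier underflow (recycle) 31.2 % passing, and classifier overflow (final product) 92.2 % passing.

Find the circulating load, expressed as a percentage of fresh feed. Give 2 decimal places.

Let r = R/F. Size balance at 106 µm:
(1+r)·d = r·u + o ⇒ r = (o−d)/(d−u)
r = (92.2 − 42.9)/(42.9 − 31.2) = 49.3/11.7 = 4.2137
CL = 100·r = 421.37 %

CL = 421.37 %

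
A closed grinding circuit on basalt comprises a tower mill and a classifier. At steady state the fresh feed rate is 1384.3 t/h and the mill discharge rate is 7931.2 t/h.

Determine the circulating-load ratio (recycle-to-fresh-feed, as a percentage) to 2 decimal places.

CL = 472.94 %

Mill node: discharge = fresh + recycle.
R = M − F = 7931.2 − 1384.3 = 6546.9 t/h
CL = 100·R/F = 100·6546.9/1384.3 = 472.94 %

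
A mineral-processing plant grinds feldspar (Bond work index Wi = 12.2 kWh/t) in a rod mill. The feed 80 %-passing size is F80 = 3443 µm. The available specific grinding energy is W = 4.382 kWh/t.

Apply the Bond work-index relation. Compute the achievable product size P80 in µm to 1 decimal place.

W = 10 Wi / √P80 − 10 Wi / √F80
⇒ 1/√P80 = W/(10 Wi) + 1/√F80
  = 4.3820/(10·12.2) + 1/√3443 = 0.035918 + 0.017042 = 0.052960
P80 = (1/0.052960)² = 18.8820² = 356.53 µm

P80 = 356.5 µm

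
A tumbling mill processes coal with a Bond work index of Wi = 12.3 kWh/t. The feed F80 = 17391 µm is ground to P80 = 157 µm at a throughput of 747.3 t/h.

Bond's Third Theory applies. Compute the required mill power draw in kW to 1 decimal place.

W = 10 Wi / √P80 − 10 Wi / √F80
W = 10·12.3·(1/√157 − 1/√17391) = 10·12.3·(0.072226) = 8.8838 kWh/t
P_mill = W·ṁ = 8.8838·747.3 = 6638.8 kW

P = 6638.8 kW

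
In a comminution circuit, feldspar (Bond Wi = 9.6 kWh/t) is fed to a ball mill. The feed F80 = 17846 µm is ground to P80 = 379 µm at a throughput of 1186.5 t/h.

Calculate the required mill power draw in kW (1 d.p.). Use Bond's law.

P = 4998.2 kW

Bond: W = 10·Wi·(1/√P80 − 1/√F80)
W = 10·9.6·(1/√379 − 1/√17846) = 10·9.6·(0.043881) = 4.2126 kWh/t
Power = W × throughput = 4.2126 kWh/t × 1186.5 t/h = 4998.2 kW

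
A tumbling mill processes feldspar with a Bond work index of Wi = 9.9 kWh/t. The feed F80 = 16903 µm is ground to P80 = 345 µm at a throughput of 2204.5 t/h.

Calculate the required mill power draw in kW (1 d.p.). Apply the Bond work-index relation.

Bond: W = 10·Wi·(1/√P80 − 1/√F80)
W = 10·9.9·(1/√345 − 1/√16903) = 10·9.9·(0.046147) = 4.5685 kWh/t
Mill draw = 4.5685 × 2204.5 = 10071.3 kW

P = 10071.3 kW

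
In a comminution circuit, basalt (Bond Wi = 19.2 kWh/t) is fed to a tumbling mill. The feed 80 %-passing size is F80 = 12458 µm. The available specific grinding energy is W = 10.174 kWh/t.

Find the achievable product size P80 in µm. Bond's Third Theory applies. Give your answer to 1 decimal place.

P80 = 260.6 µm

Bond: W = 10·Wi·(1/√P80 − 1/√F80)
P80^-0.5 = F80^-0.5 + W/(10 Wi)
  = 10.1740/(10·19.2) + 1/√12458 = 0.052990 + 0.008959 = 0.061949
P80 = (1/0.061949)² = 16.1423² = 260.57 µm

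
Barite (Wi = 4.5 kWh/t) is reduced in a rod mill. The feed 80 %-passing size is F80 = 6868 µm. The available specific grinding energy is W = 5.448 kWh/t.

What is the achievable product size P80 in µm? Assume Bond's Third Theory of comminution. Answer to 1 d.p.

W = 10·Wi·[P80^(−½) − F80^(−½)]
⇒ 1/√P80 = W/(10 Wi) + 1/√F80
  = 5.4480/(10·4.5) + 1/√6868 = 0.121067 + 0.012067 = 0.133133
P80 = (1/0.133133)² = 7.5113² = 56.42 µm

P80 = 56.4 µm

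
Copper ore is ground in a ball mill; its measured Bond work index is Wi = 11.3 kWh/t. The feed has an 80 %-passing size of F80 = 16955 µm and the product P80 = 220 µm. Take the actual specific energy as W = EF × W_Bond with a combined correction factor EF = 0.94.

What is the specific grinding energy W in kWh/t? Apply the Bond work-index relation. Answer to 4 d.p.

W = 6.3456 kWh/t

W = 10·Wi·[P80^(−½) − F80^(−½)]
1/√220 = 0.067420;  1/√16955 = 0.007680
W = 10·11.3·(0.067420 − 0.007680) = 6.7506 kWh/t
With EF = 0.94: W = 6.7506·0.94 = 6.3456 kWh/t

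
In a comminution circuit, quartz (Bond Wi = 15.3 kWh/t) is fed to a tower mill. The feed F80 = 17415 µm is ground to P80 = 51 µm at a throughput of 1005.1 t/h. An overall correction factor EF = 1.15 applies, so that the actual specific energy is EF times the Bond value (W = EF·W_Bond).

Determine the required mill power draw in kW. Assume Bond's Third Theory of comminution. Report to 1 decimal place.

P = 23423.5 kW

W = 10 Wi (P80^-0.5 − F80^-0.5)
W = 10·15.3·(1/√51 − 1/√17415) = 10·15.3·(0.132450) = 20.2649 kWh/t
W_actual = 1.15 × 20.2649 = 23.3046 kWh/t
P = W·T = 23.3046·1005.1 = 23423.5 kW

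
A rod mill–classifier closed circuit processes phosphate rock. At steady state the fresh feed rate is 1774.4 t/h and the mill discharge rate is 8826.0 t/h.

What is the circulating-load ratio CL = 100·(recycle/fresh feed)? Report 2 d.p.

Mill node: discharge = fresh + recycle.
R = M − F = 8826.0 − 1774.4 = 7051.6 t/h
CL = 100·R/F = 100·7051.6/1774.4 = 397.41 %

CL = 397.41 %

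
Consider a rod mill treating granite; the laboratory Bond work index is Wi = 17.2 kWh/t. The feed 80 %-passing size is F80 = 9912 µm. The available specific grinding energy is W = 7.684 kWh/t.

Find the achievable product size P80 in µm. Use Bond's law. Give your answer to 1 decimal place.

W = 10·Wi·(P80^(-½) − F80^(-½))
⇒ 1/√P80 = W/(10·Wi) + 1/√F80
  = 7.6840/(10·17.2) + 1/√9912 = 0.044674 + 0.010044 = 0.054719
P80 = (1/0.054719)² = 18.2753² = 333.99 µm

P80 = 334.0 µm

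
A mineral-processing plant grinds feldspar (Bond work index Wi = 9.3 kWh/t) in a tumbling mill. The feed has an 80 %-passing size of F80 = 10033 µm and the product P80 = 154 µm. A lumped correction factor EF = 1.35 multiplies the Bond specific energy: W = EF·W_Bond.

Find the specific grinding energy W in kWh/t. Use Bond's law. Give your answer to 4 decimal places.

W = 10 Wi / √P80 − 10 Wi / √F80
1/√154 = 0.080582;  1/√10033 = 0.009984
W = 10·9.3·(0.080582 − 0.009984) = 6.5657 kWh/t
Apply correction: 6.5657 × 1.35 = 8.8637 kWh/t

W = 8.8637 kWh/t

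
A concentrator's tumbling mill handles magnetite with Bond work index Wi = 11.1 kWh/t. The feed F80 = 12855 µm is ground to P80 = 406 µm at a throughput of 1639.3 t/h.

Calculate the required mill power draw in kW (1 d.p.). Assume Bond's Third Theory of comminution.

P = 7425.7 kW

W_Bond = 10·Wi·(1/√P₈₀ − 1/√F₈₀)
W = 10·11.1·(1/√406 − 1/√12855) = 10·11.1·(0.040809) = 4.5298 kWh/t
Power = W × throughput = 4.5298 kWh/t × 1639.3 t/h = 7425.7 kW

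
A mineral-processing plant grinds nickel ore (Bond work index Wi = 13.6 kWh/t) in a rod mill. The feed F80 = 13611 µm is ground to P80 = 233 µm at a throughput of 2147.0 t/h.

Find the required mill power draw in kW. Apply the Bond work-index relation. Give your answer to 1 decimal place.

W = 10·Wi·(P80^(-½) − F80^(-½))
W = 10·13.6·(1/√233 − 1/√13611) = 10·13.6·(0.056941) = 7.7439 kWh/t
Mill draw = 7.7439 × 2147.0 = 16626.2 kW

P = 16626.2 kW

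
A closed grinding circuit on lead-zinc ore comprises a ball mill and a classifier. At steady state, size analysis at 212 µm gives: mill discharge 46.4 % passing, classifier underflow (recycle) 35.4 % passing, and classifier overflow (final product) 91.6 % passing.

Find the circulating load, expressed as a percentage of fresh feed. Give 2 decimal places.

Classifier node, passing 212 µm:
(1+r)·d = r·u + o ⇒ r = (o−d)/(d−u)
r = (91.6 − 46.4)/(46.4 − 35.4) = 45.2/11.0 = 4.1091
CL = 100·r = 410.91 %

CL = 410.91 %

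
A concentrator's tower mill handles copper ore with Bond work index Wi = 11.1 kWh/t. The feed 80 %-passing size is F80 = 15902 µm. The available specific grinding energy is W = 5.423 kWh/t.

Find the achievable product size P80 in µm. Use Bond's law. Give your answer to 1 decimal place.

W = 10 Wi / √P80 − 10 Wi / √F80
⇒ 1/√P80 = W/(10·Wi) + 1/√F80
  = 5.4230/(10·11.1) + 1/√15902 = 0.048856 + 0.007930 = 0.056786
P80 = (1/0.056786)² = 17.6100² = 310.11 µm

P80 = 310.1 µm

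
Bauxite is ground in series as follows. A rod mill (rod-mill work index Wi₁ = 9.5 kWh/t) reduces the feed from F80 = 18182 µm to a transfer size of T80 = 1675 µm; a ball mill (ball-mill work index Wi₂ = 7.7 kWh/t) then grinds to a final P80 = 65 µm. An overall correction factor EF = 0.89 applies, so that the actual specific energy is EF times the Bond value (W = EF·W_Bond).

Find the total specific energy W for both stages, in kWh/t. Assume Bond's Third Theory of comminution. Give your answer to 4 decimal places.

W = 8.2645 kWh/t

W = 10·Wi·(P80^(-½) − F80^(-½))
Stage 1 (18182→1675 µm, Wi₁=9.5): W₁ = 10·9.5·(0.024434 − 0.007416) = 1.6167 kWh/t
Stage 2 (1675→65 µm, Wi₂=7.7): W₂ = 10·7.7·(0.124035 − 0.024434) = 7.6693 kWh/t
W = W₁ + W₂ = 1.6167 + 7.6693 = 9.2859 kWh/t
Apply correction: 9.2859 × 0.89 = 8.2645 kWh/t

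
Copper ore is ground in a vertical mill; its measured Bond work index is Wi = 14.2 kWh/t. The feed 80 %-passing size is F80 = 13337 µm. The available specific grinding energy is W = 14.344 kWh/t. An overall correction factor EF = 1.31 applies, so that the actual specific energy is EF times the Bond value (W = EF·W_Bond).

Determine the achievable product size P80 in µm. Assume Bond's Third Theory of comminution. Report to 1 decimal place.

P80 = 135.9 µm

Bond:  W = 10 Wi (1/√P − 1/√F)
W_Bond = W / EF = 14.344 / 1.31 = 10.9496 kWh/t
P80^-0.5 = F80^-0.5 + W_Bond/(10 Wi)
  = 10.9496/(10·14.2) + 1/√13337 = 0.077110 + 0.008659 = 0.085769
P80 = (1/0.085769)² = 11.6592² = 135.94 µm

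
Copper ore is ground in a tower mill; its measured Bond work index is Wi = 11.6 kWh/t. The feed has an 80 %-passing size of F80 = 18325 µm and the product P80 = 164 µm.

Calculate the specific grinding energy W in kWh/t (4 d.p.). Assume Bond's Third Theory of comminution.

W = 8.2012 kWh/t

Bond: W = 10·Wi·(1/√P80 − 1/√F80)
1/√164 = 0.078087;  1/√18325 = 0.007387
W = 10·11.6·(0.078087 − 0.007387) = 8.2012 kWh/t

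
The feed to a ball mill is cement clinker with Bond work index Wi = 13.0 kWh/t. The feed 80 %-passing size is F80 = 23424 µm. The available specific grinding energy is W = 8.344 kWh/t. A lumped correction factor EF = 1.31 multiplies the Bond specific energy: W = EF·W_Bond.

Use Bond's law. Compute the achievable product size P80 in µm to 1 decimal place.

W = 10·Wi·[P80^(−½) − F80^(−½)]
W_Bond = W / EF = 8.344 / 1.31 = 6.3695 kWh/t
⇒ 1/√P80 = W_Bond/(10 Wi) + 1/√F80
  = 6.3695/(10·13.0) + 1/√23424 = 0.048996 + 0.006534 = 0.055530
P80 = (1/0.055530)² = 18.0084² = 324.30 µm

P80 = 324.3 µm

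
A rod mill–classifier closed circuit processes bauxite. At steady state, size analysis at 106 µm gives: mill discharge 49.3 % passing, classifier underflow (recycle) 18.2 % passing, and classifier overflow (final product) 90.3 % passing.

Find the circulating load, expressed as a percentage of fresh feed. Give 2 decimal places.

Mass balance on the −106 µm fraction:
r = (o − d)/(d − u)
r = (90.3 − 49.3)/(49.3 − 18.2) = 41.0/31.1 = 1.3183
CL = 100·r = 131.83 %

CL = 131.83 %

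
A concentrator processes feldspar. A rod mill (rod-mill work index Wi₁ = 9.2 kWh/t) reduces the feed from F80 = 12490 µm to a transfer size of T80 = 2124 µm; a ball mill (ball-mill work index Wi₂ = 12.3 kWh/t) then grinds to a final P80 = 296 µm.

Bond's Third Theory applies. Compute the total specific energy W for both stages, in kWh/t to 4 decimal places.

W = 5.6534 kWh/t

W = 10 Wi (1/√P80 − 1/√F80)  [Bond]
Stage 1 (12490→2124 µm, Wi₁=9.2): W₁ = 10·9.2·(0.021698 − 0.008948) = 1.1730 kWh/t
Stage 2 (2124→296 µm, Wi₂=12.3): W₂ = 10·12.3·(0.058124 − 0.021698) = 4.4804 kWh/t
W = W₁ + W₂ = 1.1730 + 4.4804 = 5.6534 kWh/t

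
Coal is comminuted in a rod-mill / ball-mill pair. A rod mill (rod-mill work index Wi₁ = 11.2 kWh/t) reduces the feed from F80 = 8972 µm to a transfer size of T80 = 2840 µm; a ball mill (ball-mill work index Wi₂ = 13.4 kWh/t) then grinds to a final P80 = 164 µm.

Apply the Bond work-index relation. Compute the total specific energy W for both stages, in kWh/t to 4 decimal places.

Bond: W = 10·Wi·(1/√P80 − 1/√F80)
Stage 1 (8972→2840 µm, Wi₁=11.2): W₁ = 10·11.2·(0.018765 − 0.010557) = 0.9192 kWh/t
Stage 2 (2840→164 µm, Wi₂=13.4): W₂ = 10·13.4·(0.078087 − 0.018765) = 7.9492 kWh/t
W = W₁ + W₂ = 0.9192 + 7.9492 = 8.8684 kWh/t

W = 8.8684 kWh/t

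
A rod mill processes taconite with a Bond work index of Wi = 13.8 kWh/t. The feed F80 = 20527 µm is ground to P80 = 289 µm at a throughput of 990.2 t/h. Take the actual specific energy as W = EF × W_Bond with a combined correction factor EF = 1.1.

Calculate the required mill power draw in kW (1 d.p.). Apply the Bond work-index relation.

P = 7792.8 kW

W = 10 Wi / √P80 − 10 Wi / √F80
W = 10·13.8·(1/√289 − 1/√20527) = 10·13.8·(0.051844) = 7.1544 kWh/t
With EF = 1.1: W = 7.1544·1.1 = 7.8699 kWh/t
P = W·T = 7.8699·990.2 = 7792.8 kW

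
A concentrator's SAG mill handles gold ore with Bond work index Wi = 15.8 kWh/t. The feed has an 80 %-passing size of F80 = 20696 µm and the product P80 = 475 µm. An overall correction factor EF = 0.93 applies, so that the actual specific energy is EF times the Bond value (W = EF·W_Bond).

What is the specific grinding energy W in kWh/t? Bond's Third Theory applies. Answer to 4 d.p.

W_Bond = 10·Wi·(1/√P₈₀ − 1/√F₈₀)
1/√475 = 0.045883;  1/√20696 = 0.006951
W = 10·15.8·(0.045883 − 0.006951) = 6.1513 kWh/t
With EF = 0.93: W = 6.1513·0.93 = 5.7207 kWh/t

W = 5.7207 kWh/t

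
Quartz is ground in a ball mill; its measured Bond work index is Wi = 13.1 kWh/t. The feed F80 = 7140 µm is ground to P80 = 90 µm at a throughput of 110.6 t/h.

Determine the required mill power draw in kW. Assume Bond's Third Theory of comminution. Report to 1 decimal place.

P = 1355.8 kW

W = 10·Wi·(P80^(-½) − F80^(-½))
W = 10·13.1·(1/√90 − 1/√7140) = 10·13.1·(0.093575) = 12.2583 kWh/t
P = W·T = 12.2583·110.6 = 1355.8 kW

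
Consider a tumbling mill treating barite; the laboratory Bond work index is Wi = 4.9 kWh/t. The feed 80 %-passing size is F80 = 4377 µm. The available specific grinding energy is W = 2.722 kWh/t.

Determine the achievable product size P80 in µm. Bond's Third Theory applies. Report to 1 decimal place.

W = 10 Wi (1/√P80 − 1/√F80)  [Bond]
P80^(−½) = W/(10 Wi) + F80^(−½)
  = 2.7220/(10·4.9) + 1/√4377 = 0.055551 + 0.015115 = 0.070666
P80 = (1/0.070666)² = 14.1510² = 200.25 µm

P80 = 200.3 µm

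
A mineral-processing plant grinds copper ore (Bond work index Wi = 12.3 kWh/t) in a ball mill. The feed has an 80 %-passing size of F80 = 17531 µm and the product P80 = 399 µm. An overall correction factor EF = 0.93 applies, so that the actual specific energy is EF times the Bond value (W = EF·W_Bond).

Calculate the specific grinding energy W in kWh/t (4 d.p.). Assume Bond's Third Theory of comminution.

W = 4.8627 kWh/t

W = 10·Wi·(P80^(-½) − F80^(-½))
1/√399 = 0.050063;  1/√17531 = 0.007553
W = 10·12.3·(0.050063 − 0.007553) = 5.2287 kWh/t
With EF = 0.93: W = 5.2287·0.93 = 4.8627 kWh/t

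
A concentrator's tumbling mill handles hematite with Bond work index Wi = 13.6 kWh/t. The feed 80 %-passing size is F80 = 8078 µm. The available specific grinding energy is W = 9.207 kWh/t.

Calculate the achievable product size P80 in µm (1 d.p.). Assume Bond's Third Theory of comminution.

P80 = 160.9 µm

W = 10·Wi·(P80^(-½) − F80^(-½))
1/√P80 = 1/√F80 + W/(10·Wi)
  = 9.2070/(10·13.6) + 1/√8078 = 0.067699 + 0.011126 = 0.078825
P80 = (1/0.078825)² = 12.6864² = 160.94 µm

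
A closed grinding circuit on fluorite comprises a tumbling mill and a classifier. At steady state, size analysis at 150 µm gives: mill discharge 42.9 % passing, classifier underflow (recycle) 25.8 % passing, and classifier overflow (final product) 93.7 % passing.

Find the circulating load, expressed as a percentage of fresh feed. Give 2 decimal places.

CL = 297.08 %

Let r = R/F. Size balance at 150 µm:
r = (o − d)/(d − u)
r = (93.7 − 42.9)/(42.9 − 25.8) = 50.8/17.1 = 2.9708
CL = 100·r = 297.08 %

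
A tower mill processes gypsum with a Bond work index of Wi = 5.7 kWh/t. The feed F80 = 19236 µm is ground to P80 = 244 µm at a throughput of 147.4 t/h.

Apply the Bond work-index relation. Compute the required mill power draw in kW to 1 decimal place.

P = 477.3 kW

W = 10 Wi / √P80 − 10 Wi / √F80
W = 10·5.7·(1/√244 − 1/√19236) = 10·5.7·(0.056808) = 3.2381 kWh/t
Mill draw = 3.2381 × 147.4 = 477.3 kW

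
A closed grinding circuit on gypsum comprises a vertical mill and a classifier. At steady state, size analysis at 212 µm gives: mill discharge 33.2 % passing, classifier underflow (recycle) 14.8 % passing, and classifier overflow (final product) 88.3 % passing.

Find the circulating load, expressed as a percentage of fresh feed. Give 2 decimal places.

Let r = R/F. Size balance at 212 µm:
r = (o − d)/(d − u)
r = (88.3 − 33.2)/(33.2 − 14.8) = 55.1/18.4 = 2.9946
CL = 100·r = 299.46 %

CL = 299.46 %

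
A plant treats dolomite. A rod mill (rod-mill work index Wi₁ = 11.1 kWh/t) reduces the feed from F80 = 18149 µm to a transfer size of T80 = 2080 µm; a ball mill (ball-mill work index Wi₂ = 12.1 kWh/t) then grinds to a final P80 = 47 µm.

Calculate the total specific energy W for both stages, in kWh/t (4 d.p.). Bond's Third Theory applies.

W = 16.6065 kWh/t

W = 10 Wi / √P80 − 10 Wi / √F80
Stage 1 (18149→2080 µm, Wi₁=11.1): W₁ = 10·11.1·(0.021926 − 0.007423) = 1.6099 kWh/t
Stage 2 (2080→47 µm, Wi₂=12.1): W₂ = 10·12.1·(0.145865 − 0.021926) = 14.9966 kWh/t
W = W₁ + W₂ = 1.6099 + 14.9966 = 16.6065 kWh/t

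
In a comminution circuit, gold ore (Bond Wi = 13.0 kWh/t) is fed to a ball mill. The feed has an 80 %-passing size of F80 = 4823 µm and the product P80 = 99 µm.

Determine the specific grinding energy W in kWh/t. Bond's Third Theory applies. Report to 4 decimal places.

W_Bond = 10·Wi·(1/√P₈₀ − 1/√F₈₀)
1/√99 = 0.100504;  1/√4823 = 0.014399
W = 10·13.0·(0.100504 − 0.014399) = 11.1936 kWh/t

W = 11.1936 kWh/t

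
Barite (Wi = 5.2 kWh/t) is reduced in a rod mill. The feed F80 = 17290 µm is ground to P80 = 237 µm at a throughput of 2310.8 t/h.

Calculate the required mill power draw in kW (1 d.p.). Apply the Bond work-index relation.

P = 6891.5 kW

W = 10 Wi / √P80 − 10 Wi / √F80
W = 10·5.2·(1/√237 − 1/√17290) = 10·5.2·(0.057352) = 2.9823 kWh/t
Mill draw = 2.9823 × 2310.8 = 6891.5 kW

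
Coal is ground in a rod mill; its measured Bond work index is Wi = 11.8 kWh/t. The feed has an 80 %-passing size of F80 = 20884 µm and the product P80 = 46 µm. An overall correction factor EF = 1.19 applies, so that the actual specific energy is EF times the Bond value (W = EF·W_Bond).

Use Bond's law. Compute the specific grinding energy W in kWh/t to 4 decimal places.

W = 19.7321 kWh/t

Bond:  W = 10 Wi (1/√P − 1/√F)
1/√46 = 0.147442;  1/√20884 = 0.006920
W = 10·11.8·(0.147442 − 0.006920) = 16.5816 kWh/t
With EF = 1.19: W = 16.5816·1.19 = 19.7321 kWh/t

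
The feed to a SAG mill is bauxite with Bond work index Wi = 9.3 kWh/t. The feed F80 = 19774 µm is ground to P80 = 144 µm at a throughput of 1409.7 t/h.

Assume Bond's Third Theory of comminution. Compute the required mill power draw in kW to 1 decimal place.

P = 9992.9 kW

W = 10 Wi / √P80 − 10 Wi / √F80
W = 10·9.3·(1/√144 − 1/√19774) = 10·9.3·(0.076222) = 7.0886 kWh/t
Mill draw = 7.0886 × 1409.7 = 9992.9 kW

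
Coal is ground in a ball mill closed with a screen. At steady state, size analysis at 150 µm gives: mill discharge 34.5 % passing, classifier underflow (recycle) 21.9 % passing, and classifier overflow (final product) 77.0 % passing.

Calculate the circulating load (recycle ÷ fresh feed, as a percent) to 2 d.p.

Mass balance on the −150 µm fraction:
r = (o − d)/(d − u)
r = (77.0 − 34.5)/(34.5 − 21.9) = 42.5/12.6 = 3.3730
CL = 100·r = 337.30 %

CL = 337.30 %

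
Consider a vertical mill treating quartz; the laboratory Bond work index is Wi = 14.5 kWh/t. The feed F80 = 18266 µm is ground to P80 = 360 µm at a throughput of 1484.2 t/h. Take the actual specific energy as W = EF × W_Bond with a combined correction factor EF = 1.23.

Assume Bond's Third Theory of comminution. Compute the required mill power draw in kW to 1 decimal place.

P = 11992.7 kW

Bond: W = 10·Wi·(1/√P80 − 1/√F80)
W = 10·14.5·(1/√360 − 1/√18266) = 10·14.5·(0.045306) = 6.5693 kWh/t
W_actual = 1.23 × 6.5693 = 8.0802 kWh/t
Mill draw = 8.0802 × 1484.2 = 11992.7 kW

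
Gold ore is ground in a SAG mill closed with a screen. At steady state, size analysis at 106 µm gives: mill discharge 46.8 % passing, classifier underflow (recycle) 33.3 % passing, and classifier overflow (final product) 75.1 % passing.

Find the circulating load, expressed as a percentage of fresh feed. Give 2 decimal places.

CL = 209.63 %

Let r = R/F. Size balance at 106 µm:
d + r·d = r·u + o → r(d−u) = o−d
r = (75.1 − 46.8)/(46.8 − 33.3) = 28.3/13.5 = 2.0963
CL = 100·r = 209.63 %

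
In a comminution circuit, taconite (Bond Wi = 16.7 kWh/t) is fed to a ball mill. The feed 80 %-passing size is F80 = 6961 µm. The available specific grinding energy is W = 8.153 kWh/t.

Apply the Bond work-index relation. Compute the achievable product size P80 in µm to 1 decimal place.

P80 = 270.5 µm

W = 10 Wi (P80^-0.5 − F80^-0.5)
P80^(−½) = W/(10 Wi) + F80^(−½)
  = 8.1530/(10·16.7) + 1/√6961 = 0.048820 + 0.011986 = 0.060806
P80 = (1/0.060806)² = 16.4457² = 270.46 µm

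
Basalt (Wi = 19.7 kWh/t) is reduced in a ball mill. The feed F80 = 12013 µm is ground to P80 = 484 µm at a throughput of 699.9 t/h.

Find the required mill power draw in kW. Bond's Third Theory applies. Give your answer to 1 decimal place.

P = 5009.3 kW

Bond:  W = 10 Wi (1/√P − 1/√F)
W = 10·19.7·(1/√484 − 1/√12013) = 10·19.7·(0.036331) = 7.1572 kWh/t
P_mill = W·ṁ = 7.1572·699.9 = 5009.3 kW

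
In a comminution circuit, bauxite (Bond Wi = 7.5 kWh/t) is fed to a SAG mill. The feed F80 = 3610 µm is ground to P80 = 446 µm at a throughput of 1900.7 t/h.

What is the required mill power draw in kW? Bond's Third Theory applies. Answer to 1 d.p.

Bond:  W = 10 Wi (1/√P − 1/√F)
W = 10·7.5·(1/√446 − 1/√3610) = 10·7.5·(0.030708) = 2.3031 kWh/t
P = W·T = 2.3031·1900.7 = 4377.5 kW

P = 4377.5 kW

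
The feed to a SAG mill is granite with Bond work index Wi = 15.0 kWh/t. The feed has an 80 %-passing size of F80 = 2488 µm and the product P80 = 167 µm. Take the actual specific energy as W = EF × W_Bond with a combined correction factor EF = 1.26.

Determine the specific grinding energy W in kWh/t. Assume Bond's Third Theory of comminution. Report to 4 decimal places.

W = 10.8362 kWh/t

W = 10 Wi (1/√P80 − 1/√F80)  [Bond]
1/√167 = 0.077382;  1/√2488 = 0.020048
W = 10·15.0·(0.077382 − 0.020048) = 8.6001 kWh/t
With EF = 1.26: W = 8.6001·1.26 = 10.8362 kWh/t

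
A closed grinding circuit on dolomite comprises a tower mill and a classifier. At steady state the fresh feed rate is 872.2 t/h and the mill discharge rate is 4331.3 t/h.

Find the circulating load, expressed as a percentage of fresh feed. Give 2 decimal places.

M = F + R at steady state, so:
R = M − F = 4331.3 − 872.2 = 3459.1 t/h
CL = 100·R/F = 100·3459.1/872.2 = 396.59 %

CL = 396.59 %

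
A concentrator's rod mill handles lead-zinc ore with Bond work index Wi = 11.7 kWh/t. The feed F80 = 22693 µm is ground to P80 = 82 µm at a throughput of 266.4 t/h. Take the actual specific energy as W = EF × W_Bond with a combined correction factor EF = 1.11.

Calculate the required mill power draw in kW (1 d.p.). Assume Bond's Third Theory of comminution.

W = 10·Wi·[P80^(−½) − F80^(−½)]
W = 10·11.7·(1/√82 − 1/√22693) = 10·11.7·(0.103793) = 12.1438 kWh/t
W_actual = 1.11 × 12.1438 = 13.4796 kWh/t
Power = W × throughput = 13.4796 kWh/t × 266.4 t/h = 3591.0 kW

P = 3591.0 kW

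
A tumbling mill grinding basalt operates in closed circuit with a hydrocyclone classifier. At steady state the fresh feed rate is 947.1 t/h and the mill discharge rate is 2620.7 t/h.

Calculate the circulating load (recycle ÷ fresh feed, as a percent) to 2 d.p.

Steady state: M = F + R.
R = M − F = 2620.7 − 947.1 = 1673.6 t/h
CL = 100·R/F = 100·1673.6/947.1 = 176.71 %

CL = 176.71 %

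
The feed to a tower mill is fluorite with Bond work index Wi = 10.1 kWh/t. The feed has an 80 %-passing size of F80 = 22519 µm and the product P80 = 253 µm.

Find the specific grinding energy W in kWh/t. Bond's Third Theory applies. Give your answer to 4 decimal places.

W = 5.6768 kWh/t

W = 10·Wi·(P80^(-½) − F80^(-½))
1/√253 = 0.062869;  1/√22519 = 0.006664
W = 10·10.1·(0.062869 − 0.006664) = 5.6768 kWh/t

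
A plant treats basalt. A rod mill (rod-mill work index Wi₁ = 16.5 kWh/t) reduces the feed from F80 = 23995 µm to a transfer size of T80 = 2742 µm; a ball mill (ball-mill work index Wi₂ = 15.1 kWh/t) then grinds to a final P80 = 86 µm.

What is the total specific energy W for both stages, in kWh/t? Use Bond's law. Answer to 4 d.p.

W = 15.4849 kWh/t

W = 10·Wi·(P80^(-½) − F80^(-½))
Stage 1 (23995→2742 µm, Wi₁=16.5): W₁ = 10·16.5·(0.019097 − 0.006456) = 2.0858 kWh/t
Stage 2 (2742→86 µm, Wi₂=15.1): W₂ = 10·15.1·(0.107833 − 0.019097) = 13.3991 kWh/t
W = W₁ + W₂ = 2.0858 + 13.3991 = 15.4849 kWh/t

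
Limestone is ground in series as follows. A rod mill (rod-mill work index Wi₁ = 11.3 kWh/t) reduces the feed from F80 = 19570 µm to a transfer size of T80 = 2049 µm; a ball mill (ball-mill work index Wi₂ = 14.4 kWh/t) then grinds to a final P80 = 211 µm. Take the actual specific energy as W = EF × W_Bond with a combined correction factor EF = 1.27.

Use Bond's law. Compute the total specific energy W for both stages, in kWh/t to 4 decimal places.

W = 10·Wi·(P80^(-½) − F80^(-½))
Stage 1 (19570→2049 µm, Wi₁=11.3): W₁ = 10·11.3·(0.022092 − 0.007148) = 1.6886 kWh/t
Stage 2 (2049→211 µm, Wi₂=14.4): W₂ = 10·14.4·(0.068843 − 0.022092) = 6.7322 kWh/t
W = W₁ + W₂ = 1.6886 + 6.7322 = 8.4208 kWh/t
With EF = 1.27: W = 8.4208·1.27 = 10.6944 kWh/t

W = 10.6944 kWh/t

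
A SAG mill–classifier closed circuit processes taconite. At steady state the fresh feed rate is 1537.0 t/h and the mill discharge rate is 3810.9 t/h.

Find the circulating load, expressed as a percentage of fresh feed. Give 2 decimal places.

CL = 147.94 %

Discharge = new feed + return, hence
R = M − F = 3810.9 − 1537.0 = 2273.9 t/h
CL = 100·R/F = 100·2273.9/1537.0 = 147.94 %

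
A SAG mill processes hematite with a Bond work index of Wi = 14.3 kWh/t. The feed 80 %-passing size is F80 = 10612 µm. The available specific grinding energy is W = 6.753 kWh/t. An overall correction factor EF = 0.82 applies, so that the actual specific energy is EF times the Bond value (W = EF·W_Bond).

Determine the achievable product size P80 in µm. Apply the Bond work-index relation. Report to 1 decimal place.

P80 = 220.8 µm

W = 10·Wi·(P80^(-½) − F80^(-½))
W_Bond = W / EF = 6.753 / 0.82 = 8.2354 kWh/t
P80^-0.5 = F80^-0.5 + W_Bond/(10 Wi)
  = 8.2354/(10·14.3) + 1/√10612 = 0.057590 + 0.009707 = 0.067297
P80 = (1/0.067297)² = 14.8594² = 220.80 µm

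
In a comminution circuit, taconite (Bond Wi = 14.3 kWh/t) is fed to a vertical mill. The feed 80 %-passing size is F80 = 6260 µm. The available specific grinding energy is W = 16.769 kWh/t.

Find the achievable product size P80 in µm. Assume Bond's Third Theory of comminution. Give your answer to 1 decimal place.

P80 = 59.3 µm

Bond:  W = 10 Wi (1/√P − 1/√F)
⇒ 1/√P80 = W/(10·Wi) + 1/√F80
  = 16.7690/(10·14.3) + 1/√6260 = 0.117266 + 0.012639 = 0.129905
P80 = (1/0.129905)² = 7.6979² = 59.26 µm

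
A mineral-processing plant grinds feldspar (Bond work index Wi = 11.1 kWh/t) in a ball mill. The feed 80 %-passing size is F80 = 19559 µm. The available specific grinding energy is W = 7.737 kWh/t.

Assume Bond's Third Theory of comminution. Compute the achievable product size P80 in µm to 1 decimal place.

W = 10 Wi / √P80 − 10 Wi / √F80
P80^(−½) = W/(10 Wi) + F80^(−½)
  = 7.7370/(10·11.1) + 1/√19559 = 0.069703 + 0.007150 = 0.076853
P80 = (1/0.076853)² = 13.0118² = 169.31 µm

P80 = 169.3 µm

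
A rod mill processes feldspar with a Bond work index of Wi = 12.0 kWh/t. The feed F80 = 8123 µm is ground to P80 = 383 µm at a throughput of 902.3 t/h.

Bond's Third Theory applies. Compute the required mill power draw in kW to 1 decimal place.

W = 10·Wi·[P80^(−½) − F80^(−½)]
W = 10·12.0·(1/√383 − 1/√8123) = 10·12.0·(0.040002) = 4.8003 kWh/t
P = W·T = 4.8003·902.3 = 4331.3 kW

P = 4331.3 kW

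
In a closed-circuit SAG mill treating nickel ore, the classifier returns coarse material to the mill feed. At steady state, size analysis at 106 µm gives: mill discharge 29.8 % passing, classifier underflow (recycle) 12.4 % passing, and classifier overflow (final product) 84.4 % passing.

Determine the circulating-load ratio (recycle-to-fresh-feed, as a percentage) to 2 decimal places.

CL = 313.79 %

Two-product formula at 106 µm:
d + r·d = r·u + o → r(d−u) = o−d
r = (84.4 − 29.8)/(29.8 − 12.4) = 54.6/17.4 = 3.1379
CL = 100·r = 313.79 %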